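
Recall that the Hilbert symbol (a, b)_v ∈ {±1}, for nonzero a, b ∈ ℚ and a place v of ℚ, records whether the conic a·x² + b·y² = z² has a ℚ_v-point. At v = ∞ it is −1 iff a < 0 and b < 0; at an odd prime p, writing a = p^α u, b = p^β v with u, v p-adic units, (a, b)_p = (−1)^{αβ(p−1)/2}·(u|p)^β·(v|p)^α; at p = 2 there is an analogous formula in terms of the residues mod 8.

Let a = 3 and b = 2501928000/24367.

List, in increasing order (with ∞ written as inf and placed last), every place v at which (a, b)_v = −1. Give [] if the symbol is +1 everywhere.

(a, b) ≡ (3, 15015) mod (ℚ^×)²; places V = {2, 3, 5, 7, 11, 13, 59, ∞}.
(a,b)_2: α=0, β=6; u≡3, v≡7 (mod 8); ε(u)ε(v)=1·1, αω(v)=0·0, βω(u)=6·1; sum ≡ 1  ⇒  -1.
(a,b)_7: α=0, u≡3; β=-1, v≡6 (mod 7); (3|7)=-1, (6|7)=-1; sign (−1)^0·-1^-1·-1^0 = -1.
(a,b)_11: α=0, u≡3; β=1, v≡5 (mod 11); (3|11)=+1, (5|11)=+1; sign (−1)^0·+1^1·+1^0 = +1.
(a,b)_59: α=0, u≡3; β=-2, v≡28 (mod 59); (3|59)=+1, (28|59)=+1; sign (−1)^0·+1^-2·+1^0 = +1.
(a,b)_∞: sgn(3)=+, sgn(15015)=+, so +1.
(a,b)_13: α=0, u≡3; β=1, v≡7 (mod 13); (3|13)=+1, (7|13)=-1; sign (−1)^0·+1^1·-1^0 = +1.
(a,b)_5: α=0, u≡3; β=3, v≡2 (mod 5); (3|5)=-1, (2|5)=-1; sign (−1)^0·-1^3·-1^0 = -1.
(a,b)_3: α=1, u≡1; β=7, v≡1 (mod 3); (1|3)=+1, (1|3)=+1; sign (−1)^1·+1^7·+1^1 = -1.
Ram(3, 15015) = {2, 3, 5, 7}; no ℚ_2-point on the conic.

[2, 3, 5, 7]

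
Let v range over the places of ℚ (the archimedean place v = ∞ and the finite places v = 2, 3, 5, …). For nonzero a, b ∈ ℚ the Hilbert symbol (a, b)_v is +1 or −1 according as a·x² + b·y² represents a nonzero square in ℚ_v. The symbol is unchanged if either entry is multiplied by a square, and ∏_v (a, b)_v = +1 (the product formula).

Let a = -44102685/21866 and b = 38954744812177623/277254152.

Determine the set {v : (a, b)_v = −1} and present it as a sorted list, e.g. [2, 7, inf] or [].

[2, 11, 13, 23]

(a, b) ≡ (-4290, 46) mod (ℚ^×)²; places V = {2, 3, 5, 7, 11, 13, 17, 19, 23, 29, 47, ∞}.
(a,b)_23: α=0, u≡10; β=1, v≡9 (mod 23); (10|23)=-1, (9|23)=+1; sign (−1)^0·-1^1·+1^0 = -1.
(a,b)_29: α=-2, u≡12; β=-4, v≡3 (mod 29); (12|29)=-1, (3|29)=-1; sign (−1)^0·-1^-4·-1^-2 = +1.
(a,b)_13: α=-1, u≡2; β=2, v≡11 (mod 13); (2|13)=-1, (11|13)=-1; sign (−1)^0·-1^2·-1^-1 = -1.
(a,b)_11: α=3, u≡7; β=4, v≡10 (mod 11); (7|11)=-1, (10|11)=-1; sign (−1)^0·-1^4·-1^3 = -1.
(a,b)_5: α=1, u≡3; β=0, v≡4 (mod 5); (3|5)=-1, (4|5)=+1; sign (−1)^0·-1^0·+1^1 = +1.
(a,b)_7: α=0, u≡2; β=-2, v≡2 (mod 7); (2|7)=+1, (2|7)=+1; sign (−1)^0·+1^-2·+1^0 = +1.
(a,b)_3: α=1, u≡1; β=8, v≡1 (mod 3); (1|3)=+1, (1|3)=+1; sign (−1)^0·+1^8·+1^1 = +1.
(a,b)_2: α=-1, β=-3; u≡7, v≡7 (mod 8); ε(u)ε(v)=1·1, αω(v)=-1·0, βω(u)=-3·0; sum ≡ 1  ⇒  -1.
(a,b)_∞: sgn(-4290)=−, sgn(46)=+, so +1.
(a,b)_19: α=0, u≡6; β=2, v≡15 (mod 19); (6|19)=+1, (15|19)=-1; sign (−1)^0·+1^2·-1^0 = +1.
(a,b)_17: α=0, u≡6; β=2, v≡10 (mod 17); (6|17)=-1, (10|17)=-1; sign (−1)^0·-1^2·-1^0 = +1.
(a,b)_47: α=2, u≡18; β=0, v≡35 (mod 47); (18|47)=+1, (35|47)=-1; sign (−1)^0·+1^0·-1^2 = +1.
|Ram(-4290, 46)| = 4, even; anisotropic at {2, 11, 13, 23}.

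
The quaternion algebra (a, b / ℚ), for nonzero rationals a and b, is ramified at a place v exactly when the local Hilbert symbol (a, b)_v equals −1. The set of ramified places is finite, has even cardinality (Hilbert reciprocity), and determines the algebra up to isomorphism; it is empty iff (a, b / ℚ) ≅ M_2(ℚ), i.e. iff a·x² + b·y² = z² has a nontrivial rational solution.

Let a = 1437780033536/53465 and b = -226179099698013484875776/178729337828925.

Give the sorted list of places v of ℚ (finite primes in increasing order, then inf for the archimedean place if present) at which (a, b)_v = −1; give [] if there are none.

Mod squares: a ≡ 7585, b ≡ -28823. Check v ∈ {∞, 2, 3, 5, 7, 11, 13, 17, 19, 37, 41, 47}.
v=3: a=3^0·(≡1), b=3^-4·(≡1) mod 3; (1|3)=+1, (1|3)=+1; (−1)^{0·-4·1}·(+1)^-4·(+1)^0 = +1.
v=13: a=13^0·(≡6), b=13^-4·(≡6) mod 13; (6|13)=-1, (6|13)=-1; (−1)^{0·-4·6}·(-1)^-4·(-1)^0 = +1.
v=∞: 7585 > 0 and -28823 < 0  ⇒  (a,b)_∞ = +1.
v=47: a=47^0·(≡6), b=47^2·(≡26) mod 47; (6|47)=+1, (26|47)=-1; (−1)^{0·2·23}·(+1)^2·(-1)^0 = +1.
v=7: a=7^2·(≡4), b=7^2·(≡3) mod 7; (4|7)=+1, (3|7)=-1; (−1)^{2·2·3}·(+1)^2·(-1)^2 = +1.
v=2: v_2(a)=14, v_2(b)=22; units ≡ 1, 1 (mod 8); ε·ε+αω+βω = 0·0+14·0+22·0 ≡ 0  ⇒  (a,b)_2 = +1.
v=5: a=5^-1·(≡2), b=5^-2·(≡2) mod 5; (2|5)=-1, (2|5)=-1; (−1)^{-1·-2·2}·(-1)^-2·(-1)^-1 = -1.
v=19: a=19^2·(≡1), b=19^3·(≡18) mod 19; (1|19)=+1, (18|19)=-1; (−1)^{2·3·9}·(+1)^3·(-1)^2 = +1.
v=11: a=11^2·(≡8), b=11^6·(≡7) mod 11; (8|11)=-1, (7|11)=-1; (−1)^{2·6·5}·(-1)^6·(-1)^2 = +1.
v=37: a=37^-1·(≡24), b=37^-1·(≡2) mod 37; (24|37)=-1, (2|37)=-1; (−1)^{-1·-1·18}·(-1)^-1·(-1)^-1 = +1.
v=41: a=41^1·(≡2), b=41^1·(≡27) mod 41; (2|41)=+1, (27|41)=-1; (−1)^{1·1·20}·(+1)^1·(-1)^1 = -1.
v=17: a=17^-2·(≡14), b=17^-4·(≡8) mod 17; (14|17)=-1, (8|17)=+1; (−1)^{-2·-4·8}·(-1)^-4·(+1)^-2 = +1.
|Ram(7585, -28823)| = 2, even; anisotropic at {5, 41}.

[5, 41]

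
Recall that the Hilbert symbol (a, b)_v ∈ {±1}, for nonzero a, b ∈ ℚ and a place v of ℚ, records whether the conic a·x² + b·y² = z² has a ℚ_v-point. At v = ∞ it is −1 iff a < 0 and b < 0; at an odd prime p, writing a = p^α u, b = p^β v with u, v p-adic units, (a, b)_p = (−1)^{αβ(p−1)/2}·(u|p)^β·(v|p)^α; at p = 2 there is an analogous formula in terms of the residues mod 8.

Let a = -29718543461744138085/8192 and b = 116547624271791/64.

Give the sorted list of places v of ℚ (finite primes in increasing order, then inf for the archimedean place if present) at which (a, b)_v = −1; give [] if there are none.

Mod squares: a ≡ -2903770, b ≡ 31. Check v ∈ {∞, 2, 3, 5, 7, 17, 19, 23, 29, 31}.
v=19: a=19^3·(≡7), b=19^2·(≡15) mod 19; (7|19)=+1, (15|19)=-1; (−1)^{3·2·9}·(+1)^2·(-1)^3 = -1.
v=5: a=5^1·(≡4), b=5^0·(≡4) mod 5; (4|5)=+1, (4|5)=+1; (−1)^{1·0·2}·(+1)^0·(+1)^1 = +1.
v=2: v_2(a)=-13, v_2(b)=-6; units ≡ 3, 7 (mod 8); ε·ε+αω+βω = 1·1+-13·0+-6·1 ≡ 1  ⇒  (a,b)_2 = -1.
v=7: a=7^2·(≡3), b=7^0·(≡6) mod 7; (3|7)=-1, (6|7)=-1; (−1)^{2·0·3}·(-1)^0·(-1)^2 = +1.
v=3: a=3^2·(≡2), b=3^4·(≡1) mod 3; (2|3)=-1, (1|3)=+1; (−1)^{2·4·1}·(-1)^4·(+1)^2 = +1.
v=∞: -2903770 < 0 and 31 > 0  ⇒  (a,b)_∞ = +1.
v=31: a=31^1·(≡30), b=31^1·(≡10) mod 31; (30|31)=-1, (10|31)=+1; (−1)^{1·1·15}·(-1)^1·(+1)^1 = +1.
v=23: a=23^2·(≡8), b=23^2·(≡8) mod 23; (8|23)=+1, (8|23)=+1; (−1)^{2·2·11}·(+1)^2·(+1)^2 = +1.
v=17: a=17^3·(≡11), b=17^2·(≡12) mod 17; (11|17)=-1, (12|17)=-1; (−1)^{3·2·8}·(-1)^2·(-1)^3 = -1.
v=29: a=29^3·(≡23), b=29^2·(≡8) mod 29; (23|29)=+1, (8|29)=-1; (−1)^{3·2·14}·(+1)^2·(-1)^3 = -1.
Ram(-2903770, 31) = {2, 17, 19, 29}; no ℚ_2-point on the conic.

[2, 17, 19, 29]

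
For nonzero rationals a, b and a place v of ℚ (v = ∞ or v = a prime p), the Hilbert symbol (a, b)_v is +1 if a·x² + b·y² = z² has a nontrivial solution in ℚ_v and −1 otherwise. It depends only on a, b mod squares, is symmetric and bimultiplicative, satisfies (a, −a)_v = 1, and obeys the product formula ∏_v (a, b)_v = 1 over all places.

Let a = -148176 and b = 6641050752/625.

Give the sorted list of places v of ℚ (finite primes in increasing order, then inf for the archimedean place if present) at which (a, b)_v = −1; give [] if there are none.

(a, b) ≡ (-21, 2) mod (ℚ^×)²; places V = {2, 3, 5, 7, ∞}.
(a,b)_3: α=3, u≡2; β=2, v≡2 (mod 3); (2|3)=-1, (2|3)=-1; sign (−1)^0·-1^2·-1^3 = -1.
(a,b)_5: α=0, u≡4; β=-4, v≡2 (mod 5); (4|5)=+1, (2|5)=-1; sign (−1)^0·+1^-4·-1^0 = +1.
(a,b)_7: α=3, u≡2; β=8, v≡2 (mod 7); (2|7)=+1, (2|7)=+1; sign (−1)^0·+1^8·+1^3 = +1.
(a,b)_∞: sgn(-21)=−, sgn(2)=+, so +1.
(a,b)_2: α=4, β=7; u≡3, v≡1 (mod 8); ε(u)ε(v)=1·0, αω(v)=4·0, βω(u)=7·1; sum ≡ 1  ⇒  -1.
|Ram(-21, 2)| = 2, even; anisotropic at {2, 3}.

[2, 3]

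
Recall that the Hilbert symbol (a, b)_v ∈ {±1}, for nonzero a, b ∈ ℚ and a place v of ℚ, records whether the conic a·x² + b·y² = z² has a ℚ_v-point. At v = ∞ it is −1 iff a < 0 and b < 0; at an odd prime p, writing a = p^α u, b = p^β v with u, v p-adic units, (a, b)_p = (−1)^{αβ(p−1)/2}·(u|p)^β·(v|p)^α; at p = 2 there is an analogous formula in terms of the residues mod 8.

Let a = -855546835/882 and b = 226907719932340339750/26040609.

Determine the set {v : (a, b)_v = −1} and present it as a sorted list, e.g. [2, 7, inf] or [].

[5, 13]

(a, b) ≡ (-116870, 310) mod (ℚ^×)²; places V = {2, 3, 5, 7, 11, 13, 29, 31, ∞}.
(a,b)_11: α=4, u≡4; β=8, v≡7 (mod 11); (4|11)=+1, (7|11)=-1; sign (−1)^0·+1^8·-1^4 = +1.
(a,b)_31: α=1, u≡26; β=3, v≡1 (mod 31); (26|31)=-1, (1|31)=+1; sign (−1)^1·-1^3·+1^1 = +1.
(a,b)_29: α=1, u≡24; β=2, v≡22 (mod 29); (24|29)=+1, (22|29)=+1; sign (−1)^0·+1^2·+1^1 = +1.
(a,b)_∞: sgn(-116870)=−, sgn(310)=+, so +1.
(a,b)_7: α=-2, u≡1; β=-2, v≡4 (mod 7); (1|7)=+1, (4|7)=+1; sign (−1)^0·+1^-2·+1^-2 = +1.
(a,b)_5: α=1, u≡4; β=3, v≡2 (mod 5); (4|5)=+1, (2|5)=-1; sign (−1)^0·+1^3·-1^1 = -1.
(a,b)_3: α=-2, u≡1; β=-12, v≡1 (mod 3); (1|3)=+1, (1|3)=+1; sign (−1)^0·+1^-12·+1^-2 = +1.
(a,b)_2: α=-1, β=1; u≡5, v≡3 (mod 8); ε(u)ε(v)=0·1, αω(v)=-1·1, βω(u)=1·1; sum ≡ 0  ⇒  +1.
(a,b)_13: α=1, u≡2; β=2, v≡2 (mod 13); (2|13)=-1, (2|13)=-1; sign (−1)^0·-1^2·-1^1 = -1.
|Ram(-116870, 310)| = 2, even; anisotropic at {5, 13}.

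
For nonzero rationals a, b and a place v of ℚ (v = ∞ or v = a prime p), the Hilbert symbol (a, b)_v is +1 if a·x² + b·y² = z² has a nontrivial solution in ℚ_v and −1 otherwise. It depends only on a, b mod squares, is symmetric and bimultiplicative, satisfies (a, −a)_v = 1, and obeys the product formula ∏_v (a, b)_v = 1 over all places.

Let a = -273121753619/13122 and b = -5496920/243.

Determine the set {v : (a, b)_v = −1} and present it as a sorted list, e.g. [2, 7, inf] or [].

(a, b) ≡ (-22, -4290) mod (ℚ^×)²; places V = {2, 3, 5, 11, 13, 17, 23, 31, ∞}.
(a,b)_31: α=2, u≡16; β=2, v≡28 (mod 31); (16|31)=+1, (28|31)=+1; sign (−1)^0·+1^2·+1^2 = +1.
(a,b)_13: α=2, u≡10; β=1, v≡7 (mod 13); (10|13)=+1, (7|13)=-1; sign (−1)^0·+1^1·-1^2 = +1.
(a,b)_5: α=0, u≡3; β=1, v≡2 (mod 5); (3|5)=-1, (2|5)=-1; sign (−1)^0·-1^1·-1^0 = -1.
(a,b)_∞: sgn(-22)=−, sgn(-4290)=−, so -1.
(a,b)_17: α=2, u≡3; β=0, v≡6 (mod 17); (3|17)=-1, (6|17)=-1; sign (−1)^0·-1^0·-1^2 = +1.
(a,b)_11: α=1, u≡4; β=1, v≡10 (mod 11); (4|11)=+1, (10|11)=-1; sign (−1)^1·+1^1·-1^1 = +1.
(a,b)_23: α=2, u≡9; β=0, v≡15 (mod 23); (9|23)=+1, (15|23)=-1; sign (−1)^0·+1^0·-1^2 = +1.
(a,b)_3: α=-8, u≡2; β=-5, v≡1 (mod 3); (2|3)=-1, (1|3)=+1; sign (−1)^0·-1^-5·+1^-8 = -1.
(a,b)_2: α=-1, β=3; u≡5, v≡7 (mod 8); ε(u)ε(v)=0·1, αω(v)=-1·0, βω(u)=3·1; sum ≡ 1  ⇒  -1.
Ram(-22, -4290) = {2, 3, 5, ∞}; no ℚ_2-point on the conic.

[2, 3, 5, inf]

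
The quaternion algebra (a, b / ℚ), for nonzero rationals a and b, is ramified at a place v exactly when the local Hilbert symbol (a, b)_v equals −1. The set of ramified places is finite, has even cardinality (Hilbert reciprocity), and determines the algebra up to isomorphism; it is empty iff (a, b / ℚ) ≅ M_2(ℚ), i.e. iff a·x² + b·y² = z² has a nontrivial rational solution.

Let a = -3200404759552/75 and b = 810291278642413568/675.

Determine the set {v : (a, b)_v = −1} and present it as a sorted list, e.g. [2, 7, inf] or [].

Mod squares: a ≡ -1581411, b ≡ 1599. Check v ∈ {∞, 2, 3, 5, 7, 11, 13, 23, 41, 43}.
v=3: a=3^-1·(≡2), b=3^-3·(≡2) mod 3; (2|3)=-1, (2|3)=-1; (−1)^{-1·-3·1}·(-1)^-3·(-1)^-1 = -1.
v=2: v_2(a)=10, v_2(b)=18; units ≡ 5, 7 (mod 8); ε·ε+αω+βω = 0·1+10·0+18·1 ≡ 0  ⇒  (a,b)_2 = +1.
v=∞: -1581411 < 0 and 1599 > 0  ⇒  (a,b)_∞ = +1.
v=11: a=11^2·(≡4), b=11^2·(≡5) mod 11; (4|11)=+1, (5|11)=+1; (−1)^{2·2·5}·(+1)^2·(+1)^2 = +1.
v=41: a=41^1·(≡8), b=41^1·(≡33) mod 41; (8|41)=+1, (33|41)=+1; (−1)^{1·1·20}·(+1)^1·(+1)^1 = +1.
v=5: a=5^-2·(≡1), b=5^-2·(≡4) mod 5; (1|5)=+1, (4|5)=+1; (−1)^{-2·-2·2}·(+1)^-2·(+1)^-2 = +1.
v=43: a=43^1·(≡38), b=43^2·(≡27) mod 43; (38|43)=+1, (27|43)=-1; (−1)^{1·2·21}·(+1)^2·(-1)^1 = -1.
v=23: a=23^1·(≡18), b=23^2·(≡18) mod 23; (18|23)=+1, (18|23)=+1; (−1)^{1·2·11}·(+1)^2·(+1)^1 = +1.
v=13: a=13^1·(≡11), b=13^1·(≡2) mod 13; (11|13)=-1, (2|13)=-1; (−1)^{1·1·6}·(-1)^1·(-1)^1 = +1.
v=7: a=7^2·(≡4), b=7^2·(≡5) mod 7; (4|7)=+1, (5|7)=-1; (−1)^{2·2·3}·(+1)^2·(-1)^2 = +1.
|Ram(-1581411, 1599)| = 2, even; anisotropic at {3, 43}.

[3, 43]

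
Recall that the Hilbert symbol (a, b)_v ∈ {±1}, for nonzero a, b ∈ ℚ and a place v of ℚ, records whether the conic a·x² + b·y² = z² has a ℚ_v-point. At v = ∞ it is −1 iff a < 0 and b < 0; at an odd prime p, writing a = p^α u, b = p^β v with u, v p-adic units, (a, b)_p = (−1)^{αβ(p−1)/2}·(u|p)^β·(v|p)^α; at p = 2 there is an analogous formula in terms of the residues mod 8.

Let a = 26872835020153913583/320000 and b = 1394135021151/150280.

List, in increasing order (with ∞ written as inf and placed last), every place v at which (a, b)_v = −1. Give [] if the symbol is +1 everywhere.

(a, b) ≡ (46, 71630) mod (ℚ^×)²; places V = {2, 3, 5, 13, 17, 19, 23, 29, ∞}.
(a,b)_23: α=3, u≡12; β=2, v≡2 (mod 23); (12|23)=+1, (2|23)=+1; sign (−1)^0·+1^2·+1^3 = +1.
(a,b)_13: α=2, u≡11; β=-1, v≡5 (mod 13); (11|13)=-1, (5|13)=-1; sign (−1)^0·-1^-1·-1^2 = -1.
(a,b)_2: α=-9, β=-3; u≡7, v≡7 (mod 8); ε(u)ε(v)=1·1, αω(v)=-9·0, βω(u)=-3·0; sum ≡ 1  ⇒  -1.
(a,b)_∞: sgn(46)=+, sgn(71630)=+, so +1.
(a,b)_29: α=2, u≡14; β=1, v≡6 (mod 29); (14|29)=-1, (6|29)=+1; sign (−1)^0·-1^1·+1^2 = -1.
(a,b)_19: α=2, u≡13; β=1, v≡12 (mod 19); (13|19)=-1, (12|19)=-1; sign (−1)^0·-1^1·-1^2 = -1.
(a,b)_17: α=0, u≡14; β=-2, v≡13 (mod 17); (14|17)=-1, (13|17)=+1; sign (−1)^0·-1^-2·+1^0 = +1.
(a,b)_3: α=16, u≡1; β=14, v≡2 (mod 3); (1|3)=+1, (2|3)=-1; sign (−1)^0·+1^14·-1^16 = +1.
(a,b)_5: α=-4, u≡4; β=-1, v≡1 (mod 5); (4|5)=+1, (1|5)=+1; sign (−1)^0·+1^-1·+1^-4 = +1.
|Ram(46, 71630)| = 4, even; anisotropic at {2, 13, 19, 29}.

[2, 13, 19, 29]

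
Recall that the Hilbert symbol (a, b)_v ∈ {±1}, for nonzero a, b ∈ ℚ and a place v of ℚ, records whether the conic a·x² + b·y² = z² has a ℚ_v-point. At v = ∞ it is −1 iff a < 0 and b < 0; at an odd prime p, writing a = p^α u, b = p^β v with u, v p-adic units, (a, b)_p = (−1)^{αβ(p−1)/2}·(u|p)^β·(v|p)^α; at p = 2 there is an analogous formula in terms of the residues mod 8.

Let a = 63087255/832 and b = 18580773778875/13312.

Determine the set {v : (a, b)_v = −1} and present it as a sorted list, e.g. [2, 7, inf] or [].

Mod squares: a ≡ 715, b ≡ 7735. Check v ∈ {∞, 2, 3, 5, 7, 11, 13, 17}.
v=2: v_2(a)=-6, v_2(b)=-10; units ≡ 3, 7 (mod 8); ε·ε+αω+βω = 1·1+-6·0+-10·1 ≡ 1  ⇒  (a,b)_2 = -1.
v=3: a=3^4·(≡1), b=3^6·(≡1) mod 3; (1|3)=+1, (1|3)=+1; (−1)^{4·6·1}·(+1)^6·(+1)^4 = +1.
v=17: a=17^2·(≡2), b=17^3·(≡13) mod 17; (2|17)=+1, (13|17)=+1; (−1)^{2·3·8}·(+1)^3·(+1)^2 = +1.
v=∞: 715 > 0 and 7735 > 0  ⇒  (a,b)_∞ = +1.
v=11: a=11^1·(≡2), b=11^2·(≡7) mod 11; (2|11)=-1, (7|11)=-1; (−1)^{1·2·5}·(-1)^2·(-1)^1 = -1.
v=13: a=13^-1·(≡3), b=13^-1·(≡10) mod 13; (3|13)=+1, (10|13)=+1; (−1)^{-1·-1·6}·(+1)^-1·(+1)^-1 = +1.
v=5: a=5^1·(≡3), b=5^3·(≡3) mod 5; (3|5)=-1, (3|5)=-1; (−1)^{1·3·2}·(-1)^3·(-1)^1 = +1.
v=7: a=7^2·(≡1), b=7^3·(≡6) mod 7; (1|7)=+1, (6|7)=-1; (−1)^{2·3·3}·(+1)^3·(-1)^2 = +1.
(715, 7735 / ℚ) ramifies at {2, 11}: a division algebra.

[2, 11]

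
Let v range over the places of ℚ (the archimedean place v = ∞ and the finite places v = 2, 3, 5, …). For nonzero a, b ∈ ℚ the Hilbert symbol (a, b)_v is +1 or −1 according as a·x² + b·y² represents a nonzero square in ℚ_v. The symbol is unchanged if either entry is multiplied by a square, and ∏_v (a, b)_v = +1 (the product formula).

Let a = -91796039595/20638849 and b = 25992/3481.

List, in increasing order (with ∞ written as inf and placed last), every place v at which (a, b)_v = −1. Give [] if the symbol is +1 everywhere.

Mod squares: a ≡ -20995, b ≡ 2. Check v ∈ {∞, 2, 3, 5, 7, 11, 13, 17, 19, 41, 59}.
v=2: v_2(a)=0, v_2(b)=3; units ≡ 5, 1 (mod 8); ε·ε+αω+βω = 0·0+0·0+3·1 ≡ 1  ⇒  (a,b)_2 = -1.
v=5: a=5^1·(≡4), b=5^0·(≡2) mod 5; (4|5)=+1, (2|5)=-1; (−1)^{1·0·2}·(+1)^0·(-1)^1 = -1.
v=3: a=3^2·(≡2), b=3^2·(≡2) mod 3; (2|3)=-1, (2|3)=-1; (−1)^{2·2·1}·(-1)^2·(-1)^2 = +1.
v=∞: -20995 < 0 and 2 > 0  ⇒  (a,b)_∞ = +1.
v=41: a=41^2·(≡3), b=41^0·(≡21) mod 41; (3|41)=-1, (21|41)=+1; (−1)^{2·0·20}·(-1)^0·(+1)^2 = +1.
v=17: a=17^3·(≡6), b=17^0·(≡13) mod 17; (6|17)=-1, (13|17)=+1; (−1)^{3·0·8}·(-1)^0·(+1)^3 = +1.
v=59: a=59^-2·(≡45), b=59^-2·(≡32) mod 59; (45|59)=+1, (32|59)=-1; (−1)^{-2·-2·29}·(+1)^-2·(-1)^-2 = +1.
v=13: a=13^1·(≡4), b=13^0·(≡7) mod 13; (4|13)=+1, (7|13)=-1; (−1)^{1·0·6}·(+1)^0·(-1)^1 = -1.
v=19: a=19^1·(≡4), b=19^2·(≡18) mod 19; (4|19)=+1, (18|19)=-1; (−1)^{1·2·9}·(+1)^2·(-1)^1 = -1.
v=11: a=11^-2·(≡5), b=11^0·(≡2) mod 11; (5|11)=+1, (2|11)=-1; (−1)^{-2·0·5}·(+1)^0·(-1)^-2 = +1.
v=7: a=7^-2·(≡5), b=7^0·(≡4) mod 7; (5|7)=-1, (4|7)=+1; (−1)^{-2·0·3}·(-1)^0·(+1)^-2 = +1.
|Ram(-20995, 2)| = 4, even; anisotropic at {2, 5, 13, 19}.

[2, 5, 13, 19]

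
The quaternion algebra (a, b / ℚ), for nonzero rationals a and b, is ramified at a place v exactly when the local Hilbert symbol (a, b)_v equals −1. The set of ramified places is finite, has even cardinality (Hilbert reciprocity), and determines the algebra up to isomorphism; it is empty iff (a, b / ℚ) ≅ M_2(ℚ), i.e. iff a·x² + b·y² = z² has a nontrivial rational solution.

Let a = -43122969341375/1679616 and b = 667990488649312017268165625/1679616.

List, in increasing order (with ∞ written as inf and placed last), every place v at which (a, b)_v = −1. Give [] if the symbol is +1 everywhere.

[5, 11, 17, 43]

(a, b) ≡ (-10413095, 1487585) mod (ℚ^×)²; places V = {2, 3, 5, 7, 11, 17, 37, 43, ∞}.
(a,b)_37: α=3, u≡6; β=5, v≡19 (mod 37); (6|37)=-1, (19|37)=-1; sign (−1)^0·-1^5·-1^3 = +1.
(a,b)_17: α=1, u≡13; β=3, v≡5 (mod 17); (13|17)=+1, (5|17)=-1; sign (−1)^0·+1^3·-1^1 = -1.
(a,b)_43: α=1, u≡36; β=3, v≡35 (mod 43); (36|43)=+1, (35|43)=+1; sign (−1)^1·+1^3·+1^1 = -1.
(a,b)_2: α=-8, β=-8; u≡1, v≡1 (mod 8); ε(u)ε(v)=0·0, αω(v)=-8·0, βω(u)=-8·0; sum ≡ 0  ⇒  +1.
(a,b)_5: α=3, u≡4; β=5, v≡3 (mod 5); (4|5)=+1, (3|5)=-1; sign (−1)^0·+1^5·-1^3 = -1.
(a,b)_∞: sgn(-10413095)=−, sgn(1487585)=+, so +1.
(a,b)_11: α=3, u≡4; β=5, v≡5 (mod 11); (4|11)=+1, (5|11)=+1; sign (−1)^1·+1^5·+1^3 = -1.
(a,b)_7: α=1, u≡3; β=2, v≡4 (mod 7); (3|7)=-1, (4|7)=+1; sign (−1)^0·-1^2·+1^1 = +1.
(a,b)_3: α=-8, u≡1; β=-8, v≡2 (mod 3); (1|3)=+1, (2|3)=-1; sign (−1)^0·+1^-8·-1^-8 = +1.
(-10413095, 1487585 / ℚ) ramifies at {5, 11, 17, 43}: a division algebra.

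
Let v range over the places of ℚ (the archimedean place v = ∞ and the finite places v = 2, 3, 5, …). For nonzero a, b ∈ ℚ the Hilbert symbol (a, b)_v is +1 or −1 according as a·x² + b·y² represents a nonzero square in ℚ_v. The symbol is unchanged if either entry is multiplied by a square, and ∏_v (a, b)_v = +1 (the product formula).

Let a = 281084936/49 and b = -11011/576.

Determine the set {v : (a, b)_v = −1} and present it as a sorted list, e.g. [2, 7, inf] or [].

(a, b) ≡ (580754, -91) mod (ℚ^×)²; places V = {2, 3, 7, 11, 13, 17, 19, 29, 31, ∞}.
(a,b)_31: α=1, u≡14; β=0, v≡10 (mod 31); (14|31)=+1, (10|31)=+1; sign (−1)^0·+1^0·+1^1 = +1.
(a,b)_29: α=1, u≡16; β=0, v≡5 (mod 29); (16|29)=+1, (5|29)=+1; sign (−1)^0·+1^0·+1^1 = +1.
(a,b)_19: α=1, u≡8; β=0, v≡11 (mod 19); (8|19)=-1, (11|19)=+1; sign (−1)^0·-1^0·+1^1 = +1.
(a,b)_11: α=2, u≡5; β=2, v≡2 (mod 11); (5|11)=+1, (2|11)=-1; sign (−1)^0·+1^2·-1^2 = +1.
(a,b)_17: α=1, u≡15; β=0, v≡6 (mod 17); (15|17)=+1, (6|17)=-1; sign (−1)^0·+1^0·-1^1 = -1.
(a,b)_∞: sgn(580754)=+, sgn(-91)=−, so +1.
(a,b)_13: α=0, u≡8; β=1, v≡6 (mod 13); (8|13)=-1, (6|13)=-1; sign (−1)^0·-1^1·-1^0 = -1.
(a,b)_3: α=0, u≡2; β=-2, v≡2 (mod 3); (2|3)=-1, (2|3)=-1; sign (−1)^0·-1^-2·-1^0 = +1.
(a,b)_2: α=3, β=-6; u≡1, v≡5 (mod 8); ε(u)ε(v)=0·0, αω(v)=3·1, βω(u)=-6·0; sum ≡ 1  ⇒  -1.
(a,b)_7: α=-2, u≡6; β=1, v≡1 (mod 7); (6|7)=-1, (1|7)=+1; sign (−1)^0·-1^1·+1^-2 = -1.
(580754, -91 / ℚ) ramifies at {2, 7, 13, 17}: a division algebra.

[2, 7, 13, 17]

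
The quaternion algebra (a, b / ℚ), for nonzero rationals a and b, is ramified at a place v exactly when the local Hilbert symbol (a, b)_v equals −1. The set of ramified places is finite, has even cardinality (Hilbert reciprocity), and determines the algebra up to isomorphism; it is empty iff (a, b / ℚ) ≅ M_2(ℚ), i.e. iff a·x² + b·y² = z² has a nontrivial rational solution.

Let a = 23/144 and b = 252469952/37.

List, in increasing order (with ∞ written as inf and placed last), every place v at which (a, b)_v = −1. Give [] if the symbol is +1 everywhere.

(a, b) ≡ (23, 60791) mod (ℚ^×)²; places V = {2, 3, 7, 23, 31, 37, 53, ∞}.
(a,b)_53: α=0, u≡2; β=1, v≡30 (mod 53); (2|53)=-1, (30|53)=-1; sign (−1)^0·-1^1·-1^0 = -1.
(a,b)_37: α=0, u≡22; β=-1, v≡8 (mod 37); (22|37)=-1, (8|37)=-1; sign (−1)^0·-1^-1·-1^0 = -1.
(a,b)_3: α=-2, u≡2; β=0, v≡2 (mod 3); (2|3)=-1, (2|3)=-1; sign (−1)^0·-1^0·-1^-2 = +1.
(a,b)_31: α=0, u≡12; β=1, v≡20 (mod 31); (12|31)=-1, (20|31)=+1; sign (−1)^0·-1^1·+1^0 = -1.
(a,b)_23: α=1, u≡4; β=0, v≡4 (mod 23); (4|23)=+1, (4|23)=+1; sign (−1)^0·+1^0·+1^1 = +1.
(a,b)_7: α=0, u≡4; β=4, v≡6 (mod 7); (4|7)=+1, (6|7)=-1; sign (−1)^0·+1^4·-1^0 = +1.
(a,b)_∞: sgn(23)=+, sgn(60791)=+, so +1.
(a,b)_2: α=-4, β=6; u≡7, v≡7 (mod 8); ε(u)ε(v)=1·1, αω(v)=-4·0, βω(u)=6·0; sum ≡ 1  ⇒  -1.
|Ram(23, 60791)| = 4, even; anisotropic at {2, 31, 37, 53}.

[2, 31, 37, 53]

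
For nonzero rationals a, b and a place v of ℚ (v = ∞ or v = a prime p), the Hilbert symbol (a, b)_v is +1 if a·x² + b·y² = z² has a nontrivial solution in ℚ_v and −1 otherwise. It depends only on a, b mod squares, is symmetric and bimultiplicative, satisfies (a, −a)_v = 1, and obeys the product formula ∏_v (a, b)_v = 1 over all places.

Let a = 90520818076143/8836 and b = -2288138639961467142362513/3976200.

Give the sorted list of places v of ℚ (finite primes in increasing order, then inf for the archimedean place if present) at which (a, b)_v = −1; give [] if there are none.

(a, b) ≡ (44863, -1426) mod (ℚ^×)²; places V = {2, 3, 5, 7, 11, 13, 17, 23, 29, 31, 47, ∞}.
(a,b)_29: α=1, u≡2; β=2, v≡13 (mod 29); (2|29)=-1, (13|29)=+1; sign (−1)^0·-1^2·+1^1 = +1.
(a,b)_47: α=-2, u≡34; β=-2, v≡44 (mod 47); (34|47)=+1, (44|47)=-1; sign (−1)^0·+1^-2·-1^-2 = +1.
(a,b)_∞: sgn(44863)=+, sgn(-1426)=−, so +1.
(a,b)_31: α=2, u≡12; β=3, v≡18 (mod 31); (12|31)=-1, (18|31)=+1; sign (−1)^0·-1^3·+1^2 = -1.
(a,b)_2: α=-2, β=-3; u≡7, v≡7 (mod 8); ε(u)ε(v)=1·1, αω(v)=-2·0, βω(u)=-3·0; sum ≡ 1  ⇒  -1.
(a,b)_7: α=3, u≡1; β=4, v≡4 (mod 7); (1|7)=+1, (4|7)=+1; sign (−1)^0·+1^4·+1^3 = +1.
(a,b)_17: α=1, u≡9; β=2, v≡4 (mod 17); (9|17)=+1, (4|17)=+1; sign (−1)^0·+1^2·+1^1 = +1.
(a,b)_11: α=0, u≡5; β=2, v≡4 (mod 11); (5|11)=+1, (4|11)=+1; sign (−1)^0·+1^2·+1^0 = +1.
(a,b)_13: α=1, u≡2; β=2, v≡10 (mod 13); (2|13)=-1, (10|13)=+1; sign (−1)^0·-1^2·+1^1 = +1.
(a,b)_5: α=0, u≡3; β=-2, v≡4 (mod 5); (3|5)=-1, (4|5)=+1; sign (−1)^0·-1^-2·+1^0 = +1.
(a,b)_3: α=4, u≡1; β=-2, v≡2 (mod 3); (1|3)=+1, (2|3)=-1; sign (−1)^0·+1^-2·-1^4 = +1.
(a,b)_23: α=2, u≡13; β=5, v≡17 (mod 23); (13|23)=+1, (17|23)=-1; sign (−1)^0·+1^5·-1^2 = +1.
(44863, -1426 / ℚ) ramifies at {2, 31}: a division algebra.

[2, 31]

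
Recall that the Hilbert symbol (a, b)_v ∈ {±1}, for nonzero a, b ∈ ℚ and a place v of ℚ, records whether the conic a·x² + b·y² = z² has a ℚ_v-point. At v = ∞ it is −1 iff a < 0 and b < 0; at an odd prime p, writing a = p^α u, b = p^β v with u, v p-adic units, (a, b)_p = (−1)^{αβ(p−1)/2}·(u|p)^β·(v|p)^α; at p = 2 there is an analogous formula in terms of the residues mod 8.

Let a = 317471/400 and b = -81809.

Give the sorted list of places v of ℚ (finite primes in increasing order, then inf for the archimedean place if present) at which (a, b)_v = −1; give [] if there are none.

[2, 13, 29, 31]

Mod squares: a ≡ 6479, b ≡ -81809. Check v ∈ {∞, 2, 5, 7, 11, 13, 19, 29, 31}.
v=2: v_2(a)=-4, v_2(b)=0; units ≡ 7, 7 (mod 8); ε·ε+αω+βω = 1·1+-4·0+0·0 ≡ 1  ⇒  (a,b)_2 = -1.
v=13: a=13^0·(≡5), b=13^1·(≡12) mod 13; (5|13)=-1, (12|13)=+1; (−1)^{0·1·6}·(-1)^1·(+1)^0 = -1.
v=19: a=19^1·(≡8), b=19^0·(≡5) mod 19; (8|19)=-1, (5|19)=+1; (−1)^{1·0·9}·(-1)^0·(+1)^1 = +1.
v=31: a=31^1·(≡17), b=31^1·(≡27) mod 31; (17|31)=-1, (27|31)=-1; (−1)^{1·1·15}·(-1)^1·(-1)^1 = -1.
v=7: a=7^2·(≡4), b=7^1·(≡3) mod 7; (4|7)=+1, (3|7)=-1; (−1)^{2·1·3}·(+1)^1·(-1)^2 = +1.
v=11: a=11^1·(≡2), b=11^0·(≡9) mod 11; (2|11)=-1, (9|11)=+1; (−1)^{1·0·5}·(-1)^0·(+1)^1 = +1.
v=29: a=29^0·(≡18), b=29^1·(≡21) mod 29; (18|29)=-1, (21|29)=-1; (−1)^{0·1·14}·(-1)^1·(-1)^0 = -1.
v=5: a=5^-2·(≡1), b=5^0·(≡1) mod 5; (1|5)=+1, (1|5)=+1; (−1)^{-2·0·2}·(+1)^0·(+1)^-2 = +1.
v=∞: 6479 > 0 and -81809 < 0  ⇒  (a,b)_∞ = +1.
(6479, -81809 / ℚ) ramifies at {2, 13, 29, 31}: a division algebra.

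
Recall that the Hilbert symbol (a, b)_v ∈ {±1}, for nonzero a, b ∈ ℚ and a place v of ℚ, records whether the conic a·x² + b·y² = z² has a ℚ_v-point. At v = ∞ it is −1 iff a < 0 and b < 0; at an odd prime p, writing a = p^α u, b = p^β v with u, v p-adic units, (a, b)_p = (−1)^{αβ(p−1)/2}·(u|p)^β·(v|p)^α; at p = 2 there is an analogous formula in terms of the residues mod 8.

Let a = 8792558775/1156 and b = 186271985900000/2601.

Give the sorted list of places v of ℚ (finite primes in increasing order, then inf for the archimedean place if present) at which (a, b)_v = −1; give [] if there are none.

[2, 3, 11, 13]

Mod squares: a ≡ 39, b ≡ 110. Check v ∈ {∞, 2, 3, 5, 7, 11, 13, 17}.
v=17: a=17^-2·(≡3), b=17^-2·(≡16) mod 17; (3|17)=-1, (16|17)=+1; (−1)^{-2·-2·8}·(-1)^-2·(+1)^-2 = +1.
v=3: a=3^3·(≡1), b=3^-2·(≡2) mod 3; (1|3)=+1, (2|3)=-1; (−1)^{3·-2·1}·(+1)^-2·(-1)^3 = -1.
v=11: a=11^2·(≡6), b=11^3·(≡6) mod 11; (6|11)=-1, (6|11)=-1; (−1)^{2·3·5}·(-1)^3·(-1)^2 = -1.
v=13: a=13^3·(≡1), b=13^4·(≡5) mod 13; (1|13)=+1, (5|13)=-1; (−1)^{3·4·6}·(+1)^4·(-1)^3 = -1.
v=5: a=5^2·(≡1), b=5^5·(≡3) mod 5; (1|5)=+1, (3|5)=-1; (−1)^{2·5·2}·(+1)^5·(-1)^2 = +1.
v=7: a=7^2·(≡1), b=7^2·(≡3) mod 7; (1|7)=+1, (3|7)=-1; (−1)^{2·2·3}·(+1)^2·(-1)^2 = +1.
v=∞: 39 > 0 and 110 > 0  ⇒  (a,b)_∞ = +1.
v=2: v_2(a)=-2, v_2(b)=5; units ≡ 7, 7 (mod 8); ε·ε+αω+βω = 1·1+-2·0+5·0 ≡ 1  ⇒  (a,b)_2 = -1.
Ram(39, 110) = {2, 3, 11, 13}; no ℚ_2-point on the conic.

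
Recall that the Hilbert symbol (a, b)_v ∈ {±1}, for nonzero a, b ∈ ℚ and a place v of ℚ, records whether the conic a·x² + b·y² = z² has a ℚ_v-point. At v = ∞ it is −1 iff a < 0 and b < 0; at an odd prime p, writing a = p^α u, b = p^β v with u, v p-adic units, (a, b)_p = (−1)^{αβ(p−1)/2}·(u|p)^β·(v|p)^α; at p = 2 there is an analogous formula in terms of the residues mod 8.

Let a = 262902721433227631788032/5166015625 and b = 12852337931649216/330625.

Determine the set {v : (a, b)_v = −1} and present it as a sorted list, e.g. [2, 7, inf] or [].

(a, b) ≡ (5222217, 11) mod (ℚ^×)²; places V = {2, 3, 5, 7, 11, 13, 23, 37, 47, ∞}.
(a,b)_2: α=22, β=6; u≡1, v≡3 (mod 8); ε(u)ε(v)=0·1, αω(v)=22·1, βω(u)=6·0; sum ≡ 0  ⇒  +1.
(a,b)_∞: sgn(5222217)=+, sgn(11)=+, so +1.
(a,b)_13: α=1, u≡4; β=2, v≡7 (mod 13); (4|13)=+1, (7|13)=-1; sign (−1)^0·+1^2·-1^1 = -1.
(a,b)_23: α=-2, u≡19; β=-2, v≡5 (mod 23); (19|23)=-1, (5|23)=-1; sign (−1)^0·-1^-2·-1^-2 = +1.
(a,b)_37: α=3, u≡24; β=2, v≡10 (mod 37); (24|37)=-1, (10|37)=+1; sign (−1)^0·-1^2·+1^3 = +1.
(a,b)_3: α=5, u≡1; β=6, v≡2 (mod 3); (1|3)=+1, (2|3)=-1; sign (−1)^0·+1^6·-1^5 = -1.
(a,b)_5: α=-10, u≡3; β=-4, v≡4 (mod 5); (3|5)=-1, (4|5)=+1; sign (−1)^0·-1^-4·+1^-10 = +1.
(a,b)_47: α=3, u≡16; β=2, v≡46 (mod 47); (16|47)=+1, (46|47)=-1; sign (−1)^0·+1^2·-1^3 = -1.
(a,b)_7: α=3, u≡5; β=2, v≡1 (mod 7); (5|7)=-1, (1|7)=+1; sign (−1)^0·-1^2·+1^3 = +1.
(a,b)_11: α=1, u≡5; β=1, v≡5 (mod 11); (5|11)=+1, (5|11)=+1; sign (−1)^1·+1^1·+1^1 = -1.
Ram(5222217, 11) = {3, 11, 13, 47}; no ℚ_3-point on the conic.

[3, 11, 13, 47]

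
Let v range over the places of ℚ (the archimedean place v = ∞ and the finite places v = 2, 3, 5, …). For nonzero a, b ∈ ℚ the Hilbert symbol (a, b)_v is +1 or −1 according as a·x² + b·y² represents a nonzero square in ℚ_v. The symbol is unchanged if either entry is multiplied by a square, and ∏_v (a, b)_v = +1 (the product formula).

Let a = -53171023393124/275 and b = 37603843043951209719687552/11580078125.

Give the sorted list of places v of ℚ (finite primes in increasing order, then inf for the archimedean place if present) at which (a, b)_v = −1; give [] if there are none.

Mod squares: a ≡ -1771, b ≡ 2990. Check v ∈ {∞, 2, 3, 5, 7, 11, 13, 17, 23, 31}.
v=13: a=13^2·(≡1), b=13^3·(≡4) mod 13; (1|13)=+1, (4|13)=+1; (−1)^{2·3·6}·(+1)^3·(+1)^2 = +1.
v=3: a=3^0·(≡2), b=3^4·(≡2) mod 3; (2|3)=-1, (2|3)=-1; (−1)^{0·4·1}·(-1)^4·(-1)^0 = +1.
v=17: a=17^0·(≡11), b=17^2·(≡9) mod 17; (11|17)=-1, (9|17)=+1; (−1)^{0·2·8}·(-1)^2·(+1)^0 = +1.
v=5: a=5^-2·(≡1), b=5^-9·(≡3) mod 5; (1|5)=+1, (3|5)=-1; (−1)^{-2·-9·2}·(+1)^-9·(-1)^-2 = +1.
v=7: a=7^1·(≡6), b=7^-2·(≡4) mod 7; (6|7)=-1, (4|7)=+1; (−1)^{1·-2·3}·(-1)^-2·(+1)^1 = +1.
v=11: a=11^-1·(≡4), b=11^-2·(≡9) mod 11; (4|11)=+1, (9|11)=+1; (−1)^{-1·-2·5}·(+1)^-2·(+1)^-1 = +1.
v=23: a=23^3·(≡11), b=23^5·(≡15) mod 23; (11|23)=-1, (15|23)=-1; (−1)^{3·5·11}·(-1)^5·(-1)^3 = -1.
v=2: v_2(a)=2, v_2(b)=7; units ≡ 5, 7 (mod 8); ε·ε+αω+βω = 0·1+2·0+7·1 ≡ 1  ⇒  (a,b)_2 = -1.
v=31: a=31^4·(≡13), b=31^6·(≡8) mod 31; (13|31)=-1, (8|31)=+1; (−1)^{4·6·15}·(-1)^6·(+1)^4 = +1.
v=∞: -1771 < 0 and 2990 > 0  ⇒  (a,b)_∞ = +1.
|Ram(-1771, 2990)| = 2, even; anisotropic at {2, 23}.

[2, 23]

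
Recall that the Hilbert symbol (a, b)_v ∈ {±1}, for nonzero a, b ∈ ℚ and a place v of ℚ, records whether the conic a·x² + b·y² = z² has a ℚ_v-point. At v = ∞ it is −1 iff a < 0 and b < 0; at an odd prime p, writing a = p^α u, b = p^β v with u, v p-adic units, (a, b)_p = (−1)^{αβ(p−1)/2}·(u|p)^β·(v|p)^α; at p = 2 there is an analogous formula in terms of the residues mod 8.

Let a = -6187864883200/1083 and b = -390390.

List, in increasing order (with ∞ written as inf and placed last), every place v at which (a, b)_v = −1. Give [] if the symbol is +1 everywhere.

Mod squares: a ≡ -39, b ≡ -2310. Check v ∈ {∞, 2, 3, 5, 7, 11, 13, 19}.
v=∞: -39 < 0 and -2310 < 0  ⇒  (a,b)_∞ = -1.
v=5: a=5^2·(≡4), b=5^1·(≡2) mod 5; (4|5)=+1, (2|5)=-1; (−1)^{2·1·2}·(+1)^1·(-1)^2 = +1.
v=2: v_2(a)=16, v_2(b)=1; units ≡ 1, 5 (mod 8); ε·ε+αω+βω = 0·0+16·1+1·0 ≡ 0  ⇒  (a,b)_2 = +1.
v=19: a=19^-2·(≡14), b=19^0·(≡3) mod 19; (14|19)=-1, (3|19)=-1; (−1)^{-2·0·9}·(-1)^0·(-1)^-2 = +1.
v=13: a=13^1·(≡1), b=13^2·(≡4) mod 13; (1|13)=+1, (4|13)=+1; (−1)^{1·2·6}·(+1)^2·(+1)^1 = +1.
v=11: a=11^2·(≡5), b=11^1·(≡7) mod 11; (5|11)=+1, (7|11)=-1; (−1)^{2·1·5}·(+1)^1·(-1)^2 = +1.
v=3: a=3^-1·(≡2), b=3^1·(≡1) mod 3; (2|3)=-1, (1|3)=+1; (−1)^{-1·1·1}·(-1)^1·(+1)^-1 = +1.
v=7: a=7^4·(≡6), b=7^1·(≡6) mod 7; (6|7)=-1, (6|7)=-1; (−1)^{4·1·3}·(-1)^1·(-1)^4 = -1.
|Ram(-39, -2310)| = 2, even; anisotropic at {7, ∞}.

[7, inf]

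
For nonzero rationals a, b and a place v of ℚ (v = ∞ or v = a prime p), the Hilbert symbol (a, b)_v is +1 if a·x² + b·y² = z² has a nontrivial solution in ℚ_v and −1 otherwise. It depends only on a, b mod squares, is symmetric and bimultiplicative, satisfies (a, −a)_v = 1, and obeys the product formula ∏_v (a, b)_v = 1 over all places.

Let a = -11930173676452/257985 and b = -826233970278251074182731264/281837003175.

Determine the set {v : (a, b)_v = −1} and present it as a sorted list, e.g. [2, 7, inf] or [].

(a, b) ≡ (-823745, -9338) mod (ℚ^×)²; places V = {2, 3, 5, 7, 11, 13, 19, 23, 29, ∞}.
(a,b)_5: α=-1, u≡4; β=-2, v≡3 (mod 5); (4|5)=+1, (3|5)=-1; sign (−1)^0·+1^-2·-1^-1 = -1.
(a,b)_∞: sgn(-823745)=−, sgn(-9338)=−, so -1.
(a,b)_13: α=-1, u≡3; β=-2, v≡4 (mod 13); (3|13)=+1, (4|13)=+1; sign (−1)^0·+1^-2·+1^-1 = +1.
(a,b)_3: α=-4, u≡1; β=-4, v≡1 (mod 3); (1|3)=+1, (1|3)=+1; sign (−1)^0·+1^-4·+1^-4 = +1.
(a,b)_23: α=5, u≡22; β=9, v≡8 (mod 23); (22|23)=-1, (8|23)=+1; sign (−1)^1·-1^9·+1^5 = +1.
(a,b)_29: α=3, u≡14; β=5, v≡8 (mod 29); (14|29)=-1, (8|29)=-1; sign (−1)^0·-1^5·-1^3 = +1.
(a,b)_19: α=1, u≡13; β=2, v≡18 (mod 19); (13|19)=-1, (18|19)=-1; sign (−1)^0·-1^2·-1^1 = -1.
(a,b)_11: α=0, u≡1; β=2, v≡5 (mod 11); (1|11)=+1, (5|11)=+1; sign (−1)^0·+1^2·+1^0 = +1.
(a,b)_2: α=2, β=9; u≡7, v≡3 (mod 8); ε(u)ε(v)=1·1, αω(v)=2·1, βω(u)=9·0; sum ≡ 1  ⇒  -1.
(a,b)_7: α=-2, u≡4; β=-7, v≡3 (mod 7); (4|7)=+1, (3|7)=-1; sign (−1)^0·+1^-7·-1^-2 = +1.
|Ram(-823745, -9338)| = 4, even; anisotropic at {2, 5, 19, ∞}.

[2, 5, 19, inf]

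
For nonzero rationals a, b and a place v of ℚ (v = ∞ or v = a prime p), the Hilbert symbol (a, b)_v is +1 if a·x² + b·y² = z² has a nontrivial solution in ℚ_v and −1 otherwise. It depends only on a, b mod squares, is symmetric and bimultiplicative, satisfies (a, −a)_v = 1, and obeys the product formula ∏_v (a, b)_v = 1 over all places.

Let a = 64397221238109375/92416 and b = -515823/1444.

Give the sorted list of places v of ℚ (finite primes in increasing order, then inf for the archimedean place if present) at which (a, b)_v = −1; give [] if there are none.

Mod squares: a ≡ 759, b ≡ -87. Check v ∈ {∞, 2, 3, 5, 7, 11, 19, 23, 29}.
v=3: a=3^3·(≡1), b=3^1·(≡1) mod 3; (1|3)=+1, (1|3)=+1; (−1)^{3·1·1}·(+1)^1·(+1)^3 = -1.
v=19: a=19^-2·(≡2), b=19^-2·(≡2) mod 19; (2|19)=-1, (2|19)=-1; (−1)^{-2·-2·9}·(-1)^-2·(-1)^-2 = +1.
v=7: a=7^2·(≡5), b=7^2·(≡4) mod 7; (5|7)=-1, (4|7)=+1; (−1)^{2·2·3}·(-1)^2·(+1)^2 = +1.
v=2: v_2(a)=-8, v_2(b)=-2; units ≡ 7, 1 (mod 8); ε·ε+αω+βω = 1·0+-8·0+-2·0 ≡ 0  ⇒  (a,b)_2 = +1.
v=5: a=5^6·(≡4), b=5^0·(≡3) mod 5; (4|5)=+1, (3|5)=-1; (−1)^{6·0·2}·(+1)^0·(-1)^6 = +1.
v=29: a=29^2·(≡9), b=29^1·(≡21) mod 29; (9|29)=+1, (21|29)=-1; (−1)^{2·1·14}·(+1)^1·(-1)^2 = +1.
v=∞: 759 > 0 and -87 < 0  ⇒  (a,b)_∞ = +1.
v=11: a=11^5·(≡4), b=11^2·(≡9) mod 11; (4|11)=+1, (9|11)=+1; (−1)^{5·2·5}·(+1)^2·(+1)^5 = +1.
v=23: a=23^1·(≡15), b=23^0·(≡5) mod 23; (15|23)=-1, (5|23)=-1; (−1)^{1·0·11}·(-1)^0·(-1)^1 = -1.
(759, -87 / ℚ) ramifies at {3, 23}: a division algebra.

[3, 23]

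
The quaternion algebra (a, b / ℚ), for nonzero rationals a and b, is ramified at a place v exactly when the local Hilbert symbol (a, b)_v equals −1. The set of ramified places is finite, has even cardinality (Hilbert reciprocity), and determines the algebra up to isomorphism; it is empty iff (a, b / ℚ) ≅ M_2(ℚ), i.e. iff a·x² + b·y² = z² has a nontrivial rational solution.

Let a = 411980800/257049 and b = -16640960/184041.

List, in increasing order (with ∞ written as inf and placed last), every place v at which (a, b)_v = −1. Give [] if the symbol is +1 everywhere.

Mod squares: a ≡ 133, b ≡ -260015. Check v ∈ {∞, 2, 3, 5, 7, 11, 13, 17, 19, 23}.
v=5: a=5^2·(≡3), b=5^1·(≡3) mod 5; (3|5)=-1, (3|5)=-1; (−1)^{2·1·2}·(-1)^1·(-1)^2 = -1.
v=13: a=13^-4·(≡4), b=13^-2·(≡8) mod 13; (4|13)=+1, (8|13)=-1; (−1)^{-4·-2·6}·(+1)^-2·(-1)^-4 = +1.
v=11: a=11^2·(≡3), b=11^-2·(≡9) mod 11; (3|11)=+1, (9|11)=+1; (−1)^{2·-2·5}·(+1)^-2·(+1)^2 = +1.
v=17: a=17^0·(≡7), b=17^1·(≡3) mod 17; (7|17)=-1, (3|17)=-1; (−1)^{0·1·8}·(-1)^1·(-1)^0 = -1.
v=23: a=23^0·(≡16), b=23^1·(≡11) mod 23; (16|23)=+1, (11|23)=-1; (−1)^{0·1·11}·(+1)^1·(-1)^0 = +1.
v=∞: 133 > 0 and -260015 < 0  ⇒  (a,b)_∞ = +1.
v=7: a=7^1·(≡5), b=7^1·(≡1) mod 7; (5|7)=-1, (1|7)=+1; (−1)^{1·1·3}·(-1)^1·(+1)^1 = +1.
v=19: a=19^1·(≡9), b=19^1·(≡14) mod 19; (9|19)=+1, (14|19)=-1; (−1)^{1·1·9}·(+1)^1·(-1)^1 = +1.
v=2: v_2(a)=10, v_2(b)=6; units ≡ 5, 1 (mod 8); ε·ε+αω+βω = 0·0+10·0+6·1 ≡ 0  ⇒  (a,b)_2 = +1.
v=3: a=3^-2·(≡1), b=3^-2·(≡1) mod 3; (1|3)=+1, (1|3)=+1; (−1)^{-2·-2·1}·(+1)^-2·(+1)^-2 = +1.
|Ram(133, -260015)| = 2, even; anisotropic at {5, 17}.

[5, 17]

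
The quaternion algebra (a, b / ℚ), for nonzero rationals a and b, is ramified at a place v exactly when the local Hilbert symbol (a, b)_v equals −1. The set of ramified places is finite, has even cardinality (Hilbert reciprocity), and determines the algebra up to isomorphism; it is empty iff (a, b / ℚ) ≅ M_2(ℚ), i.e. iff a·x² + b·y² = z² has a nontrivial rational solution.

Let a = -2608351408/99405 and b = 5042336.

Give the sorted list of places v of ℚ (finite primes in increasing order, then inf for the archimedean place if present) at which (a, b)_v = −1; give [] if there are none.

[13, 17, 23, 37]

Mod squares: a ≡ -5735, b ≡ 315146. Check v ∈ {∞, 2, 3, 5, 13, 17, 23, 29, 31, 37, 47}.
v=2: v_2(a)=4, v_2(b)=5; units ≡ 1, 5 (mod 8); ε·ε+αω+βω = 0·0+4·1+5·0 ≡ 0  ⇒  (a,b)_2 = +1.
v=31: a=31^1·(≡14), b=31^1·(≡30) mod 31; (14|31)=+1, (30|31)=-1; (−1)^{1·1·15}·(+1)^1·(-1)^1 = +1.
v=13: a=13^2·(≡7), b=13^1·(≡4) mod 13; (7|13)=-1, (4|13)=+1; (−1)^{2·1·6}·(-1)^1·(+1)^2 = -1.
v=∞: -5735 < 0 and 315146 > 0  ⇒  (a,b)_∞ = +1.
v=5: a=5^-1·(≡2), b=5^0·(≡1) mod 5; (2|5)=-1, (1|5)=+1; (−1)^{-1·0·2}·(-1)^0·(+1)^-1 = +1.
v=23: a=23^0·(≡22), b=23^1·(≡19) mod 23; (22|23)=-1, (19|23)=-1; (−1)^{0·1·11}·(-1)^1·(-1)^0 = -1.
v=37: a=37^1·(≡34), b=37^0·(≡13) mod 37; (34|37)=+1, (13|37)=-1; (−1)^{1·0·18}·(+1)^0·(-1)^1 = -1.
v=3: a=3^-2·(≡1), b=3^0·(≡2) mod 3; (1|3)=+1, (2|3)=-1; (−1)^{-2·0·1}·(+1)^0·(-1)^-2 = +1.
v=29: a=29^2·(≡16), b=29^0·(≡19) mod 29; (16|29)=+1, (19|29)=-1; (−1)^{2·0·14}·(+1)^0·(-1)^2 = +1.
v=17: a=17^0·(≡12), b=17^1·(≡9) mod 17; (12|17)=-1, (9|17)=+1; (−1)^{0·1·8}·(-1)^1·(+1)^0 = -1.
v=47: a=47^-2·(≡11), b=47^0·(≡35) mod 47; (11|47)=-1, (35|47)=-1; (−1)^{-2·0·23}·(-1)^0·(-1)^-2 = +1.
(-5735, 315146 / ℚ) ramifies at {13, 17, 23, 37}: a division algebra.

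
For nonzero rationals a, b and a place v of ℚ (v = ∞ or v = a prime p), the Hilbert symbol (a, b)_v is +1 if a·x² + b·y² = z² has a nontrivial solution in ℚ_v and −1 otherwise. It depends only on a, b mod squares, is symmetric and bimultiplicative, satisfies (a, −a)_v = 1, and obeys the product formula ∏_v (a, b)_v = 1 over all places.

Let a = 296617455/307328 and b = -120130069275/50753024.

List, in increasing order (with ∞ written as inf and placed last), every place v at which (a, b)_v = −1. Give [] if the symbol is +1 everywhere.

(a, b) ≡ (190, -266) mod (ℚ^×)²; places V = {2, 3, 5, 7, 17, 19, 31, ∞}.
(a,b)_5: α=1, u≡2; β=2, v≡1 (mod 5); (2|5)=-1, (1|5)=+1; sign (−1)^0·-1^2·+1^1 = +1.
(a,b)_17: α=0, u≡5; β=-2, v≡5 (mod 17); (5|17)=-1, (5|17)=-1; sign (−1)^0·-1^-2·-1^0 = +1.
(a,b)_7: α=-4, u≡4; β=-3, v≡4 (mod 7); (4|7)=+1, (4|7)=+1; sign (−1)^0·+1^-3·+1^-4 = +1.
(a,b)_3: α=2, u≡1; β=6, v≡1 (mod 3); (1|3)=+1, (1|3)=+1; sign (−1)^0·+1^6·+1^2 = +1.
(a,b)_2: α=-7, β=-9; u≡7, v≡3 (mod 8); ε(u)ε(v)=1·1, αω(v)=-7·1, βω(u)=-9·0; sum ≡ 0  ⇒  +1.
(a,b)_31: α=2, u≡2; β=2, v≡21 (mod 31); (2|31)=+1, (21|31)=-1; sign (−1)^0·+1^2·-1^2 = +1.
(a,b)_19: α=3, u≡13; β=3, v≡11 (mod 19); (13|19)=-1, (11|19)=+1; sign (−1)^1·-1^3·+1^3 = +1.
(a,b)_∞: sgn(190)=+, sgn(-266)=−, so +1.
Every local symbol is +1, so the conic 190·x² + -266·y² = z² has ℚ_v-points for all v and hence a ℚ-point; (a, b / ℚ) ≅ M_2(ℚ).

[]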